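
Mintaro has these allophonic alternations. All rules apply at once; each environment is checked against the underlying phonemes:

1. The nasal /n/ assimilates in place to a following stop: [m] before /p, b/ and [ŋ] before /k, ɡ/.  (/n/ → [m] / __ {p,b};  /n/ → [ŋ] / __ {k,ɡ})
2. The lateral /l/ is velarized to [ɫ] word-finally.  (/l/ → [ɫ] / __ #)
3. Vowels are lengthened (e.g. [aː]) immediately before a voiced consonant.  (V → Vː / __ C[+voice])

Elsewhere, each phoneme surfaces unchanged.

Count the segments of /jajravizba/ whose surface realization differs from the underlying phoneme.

3

Segments that undergo a rule: /a/ → [aː] (rule 3); /a/ → [aː] (rule 3); /i/ → [iː] (rule 3).
All other segments surface unchanged.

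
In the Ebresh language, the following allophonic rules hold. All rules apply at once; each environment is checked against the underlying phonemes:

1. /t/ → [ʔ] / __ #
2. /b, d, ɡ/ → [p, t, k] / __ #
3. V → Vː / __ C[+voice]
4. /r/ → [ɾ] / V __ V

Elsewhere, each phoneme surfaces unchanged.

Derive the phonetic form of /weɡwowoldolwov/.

[weːɡwoːwoːldoːlwoːv]

/w/ stays [w].
/e/ meets the environment for rule 3 (before a voiced consonant) → [eː].
/ɡ/ (between /e/ and /w/) fails the environment for rule 2, so it stays [ɡ].
/w/ stays [w].
/o/ — between /w/ and /w/, before a voiced consonant — surfaces as [oː] (rule 3).
/w/ — not in any rule's target class → [w].
/o/ — between /w/ and /l/, before a voiced consonant — surfaces as [oː] (rule 3).
/l/ stays [l].
/d/ — between /l/ and /o/; rule 2 does not apply here → [d].
/o/ (between /d/ and /l/): before a voiced consonant, so rule 3 applies → [oː].
/l/ (between /o/ and /w/) is unaffected → [l].
/w/ (between /l/ and /o/): no rule targets it → [w].
/o/ — between /w/ and /v/, before a voiced consonant — surfaces as [oː] (rule 3).
/v/ (word-final) is unaffected → [v].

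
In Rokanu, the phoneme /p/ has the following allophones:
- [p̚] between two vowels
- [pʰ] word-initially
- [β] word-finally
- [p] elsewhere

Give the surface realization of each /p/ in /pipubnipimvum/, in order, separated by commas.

Occurrence 1 (position 1): word-initially → [pʰ].
Occurrence 2 (position 3): between two vowels → [p̚].
Occurrence 3 (position 8): between two vowels → [p̚].

[pʰ], [p̚], [p̚]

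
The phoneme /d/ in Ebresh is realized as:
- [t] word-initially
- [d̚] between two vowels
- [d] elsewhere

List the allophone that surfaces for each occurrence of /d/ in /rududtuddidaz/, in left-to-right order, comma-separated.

Occurrence 1 (position 3): between two vowels → [d̚].
Occurrence 2 (position 5): no conditioning environment matches → elsewhere allophone [d].
Occurrence 3 (position 8): no conditioning environment matches → elsewhere allophone [d].
Occurrence 4 (position 9): no conditioning environment matches → elsewhere allophone [d].
Occurrence 5 (position 11): between two vowels → [d̚].

[d̚], [d], [d], [d], [d̚]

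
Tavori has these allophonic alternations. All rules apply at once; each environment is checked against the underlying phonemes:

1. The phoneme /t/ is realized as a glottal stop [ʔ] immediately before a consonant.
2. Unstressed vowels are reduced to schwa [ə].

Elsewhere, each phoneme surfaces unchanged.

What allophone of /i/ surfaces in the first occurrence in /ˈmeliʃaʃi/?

/i/ meets the environment for rule 2 (in an unstressed syllable) → [ə].

[ə]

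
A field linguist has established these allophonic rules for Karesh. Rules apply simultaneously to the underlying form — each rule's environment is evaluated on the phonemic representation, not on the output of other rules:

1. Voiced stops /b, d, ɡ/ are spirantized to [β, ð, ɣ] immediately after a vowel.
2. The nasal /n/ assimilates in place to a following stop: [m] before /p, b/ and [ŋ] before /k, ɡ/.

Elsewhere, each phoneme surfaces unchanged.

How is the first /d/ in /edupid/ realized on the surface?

[ð]

/d/ — between /e/ and /u/, immediately after a vowel — surfaces as [ð] (rule 1).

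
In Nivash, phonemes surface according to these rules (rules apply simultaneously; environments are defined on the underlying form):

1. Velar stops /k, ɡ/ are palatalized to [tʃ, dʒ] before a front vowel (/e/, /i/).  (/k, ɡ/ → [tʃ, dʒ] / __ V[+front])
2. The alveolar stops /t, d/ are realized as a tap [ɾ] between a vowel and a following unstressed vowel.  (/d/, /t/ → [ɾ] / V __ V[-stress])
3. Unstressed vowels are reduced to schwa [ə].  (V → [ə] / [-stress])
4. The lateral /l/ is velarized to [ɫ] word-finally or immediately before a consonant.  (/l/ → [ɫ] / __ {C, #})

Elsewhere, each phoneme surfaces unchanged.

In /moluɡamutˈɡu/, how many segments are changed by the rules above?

4

Segments that undergo a rule: /o/ → [ə] (rule 3); /u/ → [ə] (rule 3); /a/ → [ə] (rule 3); /u/ → [ə] (rule 3).
All other segments surface unchanged.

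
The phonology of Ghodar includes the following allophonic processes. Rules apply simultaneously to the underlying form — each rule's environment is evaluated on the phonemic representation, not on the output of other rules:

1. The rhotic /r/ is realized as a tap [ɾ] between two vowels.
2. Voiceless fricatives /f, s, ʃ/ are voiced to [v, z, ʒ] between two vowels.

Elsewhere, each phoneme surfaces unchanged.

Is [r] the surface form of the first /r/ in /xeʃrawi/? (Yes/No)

Yes

/r/ — between /ʃ/ and /a/; rule 1 does not apply here → [r].
The actual realization is [r], which matches [r].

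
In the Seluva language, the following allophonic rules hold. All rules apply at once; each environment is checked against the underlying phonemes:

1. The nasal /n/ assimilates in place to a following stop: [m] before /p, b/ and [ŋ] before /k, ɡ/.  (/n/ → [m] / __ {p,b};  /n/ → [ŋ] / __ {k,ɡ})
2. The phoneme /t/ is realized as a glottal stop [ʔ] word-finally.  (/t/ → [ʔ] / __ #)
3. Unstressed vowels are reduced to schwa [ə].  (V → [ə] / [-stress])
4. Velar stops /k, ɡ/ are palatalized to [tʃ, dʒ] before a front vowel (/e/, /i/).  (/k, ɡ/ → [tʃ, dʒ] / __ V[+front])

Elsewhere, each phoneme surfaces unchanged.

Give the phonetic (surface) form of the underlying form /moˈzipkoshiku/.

[məˈzipkəshəkə]

/m/ (word-initial): no rule targets it → [m].
/o/ — between /m/ and /z/, in an unstressed syllable — surfaces as [ə] (rule 3).
/z/ — not in any rule's target class → [z].
/i/ (between /z/ and /p/) is in the target of rule 3 but the environment (in an unstressed syllable) is not met → [i].
/p/ (between /i/ and /k/): no rule targets it → [p].
/k/ (between /p/ and /o/) is in the target of rule 4 but the environment (before a front vowel) is not met → [k].
/o/ — between /k/ and /s/, in an unstressed syllable — surfaces as [ə] (rule 3).
/s/ stays [s].
/h/ — not in any rule's target class → [h].
/i/ — between /h/ and /k/, in an unstressed syllable — surfaces as [ə] (rule 3).
/k/ (between /i/ and /u/) fails the environment for rule 4, so it stays [k].
/u/ — word-final, in an unstressed syllable — surfaces as [ə] (rule 3).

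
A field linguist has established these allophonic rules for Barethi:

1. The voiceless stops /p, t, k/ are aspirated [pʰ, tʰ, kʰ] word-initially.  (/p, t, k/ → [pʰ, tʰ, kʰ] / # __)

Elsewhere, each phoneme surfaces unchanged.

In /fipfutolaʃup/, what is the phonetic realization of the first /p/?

[p]

/p/ (between /i/ and /f/) fails the environment for rule 1, so it stays [p].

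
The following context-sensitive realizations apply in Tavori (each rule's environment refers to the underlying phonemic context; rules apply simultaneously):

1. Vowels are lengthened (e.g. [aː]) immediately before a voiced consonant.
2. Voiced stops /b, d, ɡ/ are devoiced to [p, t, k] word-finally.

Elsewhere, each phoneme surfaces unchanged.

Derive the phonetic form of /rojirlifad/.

[roːjiːrlifaːt]

/r/ (word-initial) is unaffected → [r].
Rule 1 applies to /o/ (between /r/ and /j/: before a voiced consonant) → [oː].
/j/ stays [j].
/i/ (between /j/ and /r/) occurs before a voiced consonant → [iː] by rule 1.
/r/ stays [r].
/l/ stays [l].
/i/ (between /l/ and /f/) is in the target of rule 1 but the environment (before a voiced consonant) is not met → [i].
/f/ stays [f].
/a/ meets the environment for rule 1 (before a voiced consonant) → [aː].
/d/ (word-final): word-finally, so rule 2 applies → [t].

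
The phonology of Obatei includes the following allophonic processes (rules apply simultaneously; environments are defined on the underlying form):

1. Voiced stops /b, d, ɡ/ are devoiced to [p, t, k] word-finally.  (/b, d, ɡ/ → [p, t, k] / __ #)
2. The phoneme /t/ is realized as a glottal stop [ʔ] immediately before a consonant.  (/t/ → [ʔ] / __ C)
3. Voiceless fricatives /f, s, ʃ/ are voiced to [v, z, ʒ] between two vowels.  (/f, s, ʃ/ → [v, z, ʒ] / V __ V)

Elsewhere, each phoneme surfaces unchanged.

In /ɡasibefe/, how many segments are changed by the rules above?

Segments that undergo a rule: /s/ → [z] (rule 3); /f/ → [v] (rule 3).
All other segments surface unchanged.

2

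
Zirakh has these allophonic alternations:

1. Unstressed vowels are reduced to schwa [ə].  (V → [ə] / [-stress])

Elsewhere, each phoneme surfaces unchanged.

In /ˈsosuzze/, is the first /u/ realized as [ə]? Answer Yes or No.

/u/ (between /s/ and /z/): in an unstressed syllable, so rule 1 applies → [ə].
The actual realization is [ə], which matches [ə].

Yes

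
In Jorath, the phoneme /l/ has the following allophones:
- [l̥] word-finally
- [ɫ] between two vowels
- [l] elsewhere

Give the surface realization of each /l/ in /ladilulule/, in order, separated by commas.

[l], [ɫ], [ɫ], [ɫ]

Occurrence 1 (position 1): no conditioning environment matches → elsewhere allophone [l].
Occurrence 2 (position 5): between two vowels → [ɫ].
Occurrence 3 (position 7): between two vowels → [ɫ].
Occurrence 4 (position 9): between two vowels → [ɫ].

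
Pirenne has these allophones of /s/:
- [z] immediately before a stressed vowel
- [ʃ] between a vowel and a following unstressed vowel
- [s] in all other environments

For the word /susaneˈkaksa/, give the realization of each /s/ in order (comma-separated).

[s], [ʃ], [s]

Occurrence 1 (position 1): no conditioning environment matches → elsewhere allophone [s].
Occurrence 2 (position 3): between a vowel and a following unstressed vowel → [ʃ].
Occurrence 3 (position 10): no conditioning environment matches → elsewhere allophone [s].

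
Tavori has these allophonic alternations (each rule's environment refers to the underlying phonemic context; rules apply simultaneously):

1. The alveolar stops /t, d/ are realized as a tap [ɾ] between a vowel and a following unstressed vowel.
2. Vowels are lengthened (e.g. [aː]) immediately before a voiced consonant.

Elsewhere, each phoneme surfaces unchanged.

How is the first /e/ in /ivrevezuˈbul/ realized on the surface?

Rule 2 applies to /e/ (between /r/ and /v/: before a voiced consonant) → [eː].

[eː]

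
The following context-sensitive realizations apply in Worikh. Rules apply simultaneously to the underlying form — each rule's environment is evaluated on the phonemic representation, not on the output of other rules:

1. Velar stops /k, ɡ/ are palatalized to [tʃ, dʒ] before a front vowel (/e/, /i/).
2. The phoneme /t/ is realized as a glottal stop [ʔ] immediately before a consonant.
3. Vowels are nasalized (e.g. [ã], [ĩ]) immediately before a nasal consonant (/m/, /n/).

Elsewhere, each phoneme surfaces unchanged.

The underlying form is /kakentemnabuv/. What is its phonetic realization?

/k/ — word-initial; rule 1 does not apply here → [k].
/a/ (between /k/ and /k/) is in the target of rule 3 but the environment (before a nasal consonant) is not met → [a].
/k/ (between /a/ and /e/): before a front vowel, so rule 1 applies → [tʃ].
/e/ — between /k/ and /n/, before a nasal consonant — surfaces as [ẽ] (rule 3).
/n/ (between /e/ and /t/): no rule targets it → [n].
/t/ — between /n/ and /e/; rule 2 does not apply here → [t].
/e/ (between /t/ and /m/): before a nasal consonant, so rule 3 applies → [ẽ].
/m/ stays [m].
/n/ (between /m/ and /a/): no rule targets it → [n].
/a/ (between /n/ and /b/) is in the target of rule 3 but the environment (before a nasal consonant) is not met → [a].
/b/ (between /a/ and /u/): no rule targets it → [b].
/u/ (between /b/ and /v/): rule 3 targets it, but not before a nasal consonant → unchanged [u].
/v/ — not in any rule's target class → [v].

[katʃẽntẽmnabuv]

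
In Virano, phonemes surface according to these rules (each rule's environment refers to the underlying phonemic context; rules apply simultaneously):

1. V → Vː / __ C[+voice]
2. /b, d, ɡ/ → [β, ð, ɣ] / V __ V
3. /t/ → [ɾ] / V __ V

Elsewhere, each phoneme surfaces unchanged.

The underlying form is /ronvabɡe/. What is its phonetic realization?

/r/ — not in any rule's target class → [r].
Rule 1 applies to /o/ (between /r/ and /n/: before a voiced consonant) → [oː].
/n/ stays [n].
/v/ (between /n/ and /a/) is unaffected → [v].
/a/ meets the environment for rule 1 (before a voiced consonant) → [aː].
/b/ (between /a/ and /ɡ/) fails the environment for rule 2, so it stays [b].
/ɡ/ (between /b/ and /e/) is in the target of rule 2 but the environment (between two vowels) is not met → [ɡ].
/e/ — word-final; rule 1 does not apply here → [e].

[roːnvaːbɡe]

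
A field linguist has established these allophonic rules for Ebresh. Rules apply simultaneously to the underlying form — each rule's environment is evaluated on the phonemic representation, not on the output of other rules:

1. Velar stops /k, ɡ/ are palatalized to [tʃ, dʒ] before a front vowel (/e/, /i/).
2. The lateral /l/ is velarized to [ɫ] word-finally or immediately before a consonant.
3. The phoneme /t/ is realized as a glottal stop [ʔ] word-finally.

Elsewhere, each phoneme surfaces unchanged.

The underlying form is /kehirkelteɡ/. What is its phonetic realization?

[tʃehirtʃeɫteɡ]

/k/ (word-initial) occurs before a front vowel → [tʃ] by rule 1.
/k/ meets the environment for rule 1 (before a front vowel) → [tʃ].
/l/ — between /e/ and /t/, word-finally or immediately before a consonant — surfaces as [ɫ] (rule 2).
/t/ (between /l/ and /e/) is in the target of rule 3 but the environment (word-finally) is not met → [t].
/ɡ/ (word-final) fails the environment for rule 1, so it stays [ɡ].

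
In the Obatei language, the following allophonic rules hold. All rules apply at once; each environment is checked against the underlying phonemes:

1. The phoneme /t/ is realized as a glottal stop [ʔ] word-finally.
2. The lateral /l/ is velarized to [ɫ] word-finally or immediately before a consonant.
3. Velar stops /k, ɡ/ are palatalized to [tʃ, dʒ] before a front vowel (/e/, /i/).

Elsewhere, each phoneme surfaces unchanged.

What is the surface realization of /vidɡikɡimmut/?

/ɡ/ meets the environment for rule 3 (before a front vowel) → [dʒ].
/k/ (between /i/ and /ɡ/) fails the environment for rule 3, so it stays [k].
/ɡ/ (between /k/ and /i/): before a front vowel, so rule 3 applies → [dʒ].
/t/ meets the environment for rule 1 (word-finally) → [ʔ].

[viddʒikdʒimmuʔ]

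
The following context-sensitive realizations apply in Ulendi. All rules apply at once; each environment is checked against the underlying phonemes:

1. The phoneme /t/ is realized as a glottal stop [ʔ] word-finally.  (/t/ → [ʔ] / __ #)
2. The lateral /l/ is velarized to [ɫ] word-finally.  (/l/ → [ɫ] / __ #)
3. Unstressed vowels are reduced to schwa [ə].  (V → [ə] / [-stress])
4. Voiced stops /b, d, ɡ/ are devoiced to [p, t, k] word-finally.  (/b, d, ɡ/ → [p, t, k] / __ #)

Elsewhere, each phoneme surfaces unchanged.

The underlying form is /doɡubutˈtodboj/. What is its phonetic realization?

[dəɡəbətˈtodbəj]

/d/ (word-initial): rule 4 targets it, but not word-finally → unchanged [d].
Rule 3 applies to /o/ (between /d/ and /ɡ/: in an unstressed syllable) → [ə].
/ɡ/ — between /o/ and /u/; rule 4 does not apply here → [ɡ].
/u/ (between /ɡ/ and /b/) occurs in an unstressed syllable → [ə] by rule 3.
/b/ (between /u/ and /u/) is in the target of rule 4 but the environment (word-finally) is not met → [b].
Rule 3 applies to /u/ (between /b/ and /t/: in an unstressed syllable) → [ə].
/t/ — between /u/ and /t/; rule 1 does not apply here → [t].
/t/ (between /t/ and /o/) fails the environment for rule 1, so it stays [t].
/o/ — between /t/ and /d/; rule 3 does not apply here → [o].
/d/ (between /o/ and /b/) fails the environment for rule 4, so it stays [d].
/b/ (between /d/ and /o/): rule 4 targets it, but not word-finally → unchanged [b].
/o/ (between /b/ and /j/): in an unstressed syllable, so rule 3 applies → [ə].
/j/ (word-final) is unaffected → [j].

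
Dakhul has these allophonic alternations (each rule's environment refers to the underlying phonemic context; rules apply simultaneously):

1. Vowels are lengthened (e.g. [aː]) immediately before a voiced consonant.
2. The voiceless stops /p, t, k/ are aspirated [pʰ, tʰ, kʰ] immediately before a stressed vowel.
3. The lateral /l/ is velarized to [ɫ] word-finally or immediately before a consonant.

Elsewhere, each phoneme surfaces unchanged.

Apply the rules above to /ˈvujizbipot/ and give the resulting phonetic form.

[ˈvuːjiːzbipot]

/v/ (word-initial) is unaffected → [v].
/u/ (between /v/ and /j/) occurs before a voiced consonant → [uː] by rule 1.
/j/ — not in any rule's target class → [j].
/i/ meets the environment for rule 1 (before a voiced consonant) → [iː].
/z/ (between /i/ and /b/): no rule targets it → [z].
/b/ (between /z/ and /i/): no rule targets it → [b].
/i/ — between /b/ and /p/; rule 1 does not apply here → [i].
/p/ — between /i/ and /o/; rule 2 does not apply here → [p].
/o/ — between /p/ and /t/; rule 1 does not apply here → [o].
/t/ (word-final): rule 2 targets it, but not immediately before a stressed vowel → unchanged [t].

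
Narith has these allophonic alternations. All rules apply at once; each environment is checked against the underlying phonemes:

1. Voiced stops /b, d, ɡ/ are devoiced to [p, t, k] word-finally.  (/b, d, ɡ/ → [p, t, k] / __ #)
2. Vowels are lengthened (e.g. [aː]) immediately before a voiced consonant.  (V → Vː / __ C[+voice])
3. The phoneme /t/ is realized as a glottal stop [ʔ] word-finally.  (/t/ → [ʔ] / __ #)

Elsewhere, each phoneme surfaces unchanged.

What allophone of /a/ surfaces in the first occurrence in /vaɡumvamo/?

[aː]

/a/ — between /v/ and /ɡ/, before a voiced consonant — surfaces as [aː] (rule 2).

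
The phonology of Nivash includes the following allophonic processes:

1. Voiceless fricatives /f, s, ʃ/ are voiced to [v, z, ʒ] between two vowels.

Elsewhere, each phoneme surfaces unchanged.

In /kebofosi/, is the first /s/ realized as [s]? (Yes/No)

/s/ (between /o/ and /i/) occurs between two vowels → [z] by rule 1.
The actual realization is [z], not [s].

No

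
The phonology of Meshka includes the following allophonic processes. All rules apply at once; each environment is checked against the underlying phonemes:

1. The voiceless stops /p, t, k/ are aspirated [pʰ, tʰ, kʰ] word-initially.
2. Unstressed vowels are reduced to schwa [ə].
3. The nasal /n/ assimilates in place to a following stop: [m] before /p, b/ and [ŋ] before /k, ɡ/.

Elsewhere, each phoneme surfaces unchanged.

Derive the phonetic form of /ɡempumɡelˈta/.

/ɡ/ (word-initial) is unaffected → [ɡ].
/e/ (between /ɡ/ and /m/): in an unstressed syllable, so rule 2 applies → [ə].
/m/ (between /e/ and /p/) is unaffected → [m].
/p/ (between /m/ and /u/) fails the environment for rule 1, so it stays [p].
/u/ (between /p/ and /m/): in an unstressed syllable, so rule 2 applies → [ə].
/m/ — not in any rule's target class → [m].
/ɡ/ stays [ɡ].
/e/ meets the environment for rule 2 (in an unstressed syllable) → [ə].
/l/ stays [l].
/t/ (between /l/ and /a/): rule 1 targets it, but not word-initially → unchanged [t].
/a/ (word-final): rule 2 targets it, but not in an unstressed syllable → unchanged [a].

[ɡəmpəmɡəlˈta]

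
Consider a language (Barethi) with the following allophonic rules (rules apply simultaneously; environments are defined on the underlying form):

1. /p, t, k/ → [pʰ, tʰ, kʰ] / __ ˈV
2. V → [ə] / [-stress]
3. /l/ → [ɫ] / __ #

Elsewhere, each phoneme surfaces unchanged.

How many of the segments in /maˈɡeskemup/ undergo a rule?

3

Segments that undergo a rule: /a/ → [ə] (rule 2); /e/ → [ə] (rule 2); /u/ → [ə] (rule 2).
All other segments surface unchanged.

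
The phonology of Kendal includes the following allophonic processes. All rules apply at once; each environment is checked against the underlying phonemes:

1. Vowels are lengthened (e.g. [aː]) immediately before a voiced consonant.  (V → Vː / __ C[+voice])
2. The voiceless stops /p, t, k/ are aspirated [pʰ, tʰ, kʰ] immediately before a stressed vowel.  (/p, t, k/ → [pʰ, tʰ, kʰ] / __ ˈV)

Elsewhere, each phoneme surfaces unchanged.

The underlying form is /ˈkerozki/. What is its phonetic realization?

/k/ meets the environment for rule 2 (immediately before a stressed vowel) → [kʰ].
/e/ (between /k/ and /r/) occurs before a voiced consonant → [eː] by rule 1.
/r/ (between /e/ and /o/) is unaffected → [r].
/o/ (between /r/ and /z/): before a voiced consonant, so rule 1 applies → [oː].
/z/ (between /o/ and /k/): no rule targets it → [z].
/k/ (between /z/ and /i/) fails the environment for rule 2, so it stays [k].
/i/ — word-final; rule 1 does not apply here → [i].

[ˈkʰeːroːzki]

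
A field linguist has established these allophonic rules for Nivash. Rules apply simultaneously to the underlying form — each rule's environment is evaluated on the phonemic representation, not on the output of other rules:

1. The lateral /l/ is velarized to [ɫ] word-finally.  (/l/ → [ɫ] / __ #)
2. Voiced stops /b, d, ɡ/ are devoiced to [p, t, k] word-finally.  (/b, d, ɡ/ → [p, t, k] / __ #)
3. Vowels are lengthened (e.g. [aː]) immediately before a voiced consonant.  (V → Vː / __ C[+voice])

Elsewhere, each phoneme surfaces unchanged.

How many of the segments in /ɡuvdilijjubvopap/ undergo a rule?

4

Segments that undergo a rule: /u/ → [uː] (rule 3); /i/ → [iː] (rule 3); /i/ → [iː] (rule 3); /u/ → [uː] (rule 3).
All other segments surface unchanged.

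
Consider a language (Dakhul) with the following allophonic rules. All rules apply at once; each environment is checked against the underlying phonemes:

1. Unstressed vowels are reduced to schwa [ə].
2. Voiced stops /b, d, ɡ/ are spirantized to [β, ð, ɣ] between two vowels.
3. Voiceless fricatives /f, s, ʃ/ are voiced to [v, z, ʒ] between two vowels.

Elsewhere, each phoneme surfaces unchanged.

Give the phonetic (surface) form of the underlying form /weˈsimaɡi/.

[wəˈziməɣə]

/w/ (word-initial): no rule targets it → [w].
/e/ meets the environment for rule 1 (in an unstressed syllable) → [ə].
/s/ (between /e/ and /i/) occurs between two vowels → [z] by rule 3.
/i/ (between /s/ and /m/): rule 1 targets it, but not in an unstressed syllable → unchanged [i].
/m/ stays [m].
/a/ (between /m/ and /ɡ/): in an unstressed syllable, so rule 1 applies → [ə].
/ɡ/ — between /a/ and /i/, between two vowels — surfaces as [ɣ] (rule 2).
/i/ (word-final): in an unstressed syllable, so rule 1 applies → [ə].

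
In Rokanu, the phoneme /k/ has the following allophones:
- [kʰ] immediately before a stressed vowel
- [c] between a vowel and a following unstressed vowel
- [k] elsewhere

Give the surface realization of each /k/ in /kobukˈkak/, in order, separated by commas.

Occurrence 1 (position 1): no conditioning environment matches → elsewhere allophone [k].
Occurrence 2 (position 5): no conditioning environment matches → elsewhere allophone [k].
Occurrence 3 (position 6): immediately before a stressed vowel → [kʰ].
Occurrence 4 (position 8): no conditioning environment matches → elsewhere allophone [k].

[k], [k], [kʰ], [k]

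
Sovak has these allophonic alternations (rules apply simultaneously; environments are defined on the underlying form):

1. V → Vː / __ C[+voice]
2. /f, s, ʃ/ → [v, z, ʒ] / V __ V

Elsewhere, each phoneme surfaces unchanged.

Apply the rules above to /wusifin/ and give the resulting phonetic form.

[wuziviːn]

/w/ — not in any rule's target class → [w].
/u/ (between /w/ and /s/) fails the environment for rule 1, so it stays [u].
/s/ meets the environment for rule 2 (between two vowels) → [z].
/i/ (between /s/ and /f/): rule 1 targets it, but not before a voiced consonant → unchanged [i].
/f/ — between /i/ and /i/, between two vowels — surfaces as [v] (rule 2).
/i/ (between /f/ and /n/) occurs before a voiced consonant → [iː] by rule 1.
/n/ (word-final) is unaffected → [n].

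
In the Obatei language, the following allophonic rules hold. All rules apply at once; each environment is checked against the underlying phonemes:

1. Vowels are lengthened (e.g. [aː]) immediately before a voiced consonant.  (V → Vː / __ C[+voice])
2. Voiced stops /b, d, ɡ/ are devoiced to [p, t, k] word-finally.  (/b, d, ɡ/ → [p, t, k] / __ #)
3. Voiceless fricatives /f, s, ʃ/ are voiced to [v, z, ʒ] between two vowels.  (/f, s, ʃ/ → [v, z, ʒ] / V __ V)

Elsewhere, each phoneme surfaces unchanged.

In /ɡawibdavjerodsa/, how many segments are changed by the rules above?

Segments that undergo a rule: /a/ → [aː] (rule 1); /i/ → [iː] (rule 1); /a/ → [aː] (rule 1); /e/ → [eː] (rule 1); /o/ → [oː] (rule 1).
All other segments surface unchanged.

5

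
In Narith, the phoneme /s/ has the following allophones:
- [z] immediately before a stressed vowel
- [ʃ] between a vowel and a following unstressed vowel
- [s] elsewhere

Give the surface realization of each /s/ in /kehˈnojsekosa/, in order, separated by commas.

[s], [ʃ]

Occurrence 1 (position 7): no conditioning environment matches → elsewhere allophone [s].
Occurrence 2 (position 11): between a vowel and a following unstressed vowel → [ʃ].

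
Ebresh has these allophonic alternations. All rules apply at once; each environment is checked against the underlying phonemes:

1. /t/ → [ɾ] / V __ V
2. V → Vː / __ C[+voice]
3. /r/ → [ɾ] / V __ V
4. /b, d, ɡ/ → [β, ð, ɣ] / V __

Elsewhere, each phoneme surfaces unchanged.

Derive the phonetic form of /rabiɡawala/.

[raːβiːɣaːwaːla]

/r/ (word-initial): rule 3 targets it, but not between two vowels → unchanged [r].
/a/ — between /r/ and /b/, before a voiced consonant — surfaces as [aː] (rule 2).
/b/ — between /a/ and /i/, immediately after a vowel — surfaces as [β] (rule 4).
/i/ meets the environment for rule 2 (before a voiced consonant) → [iː].
/ɡ/ meets the environment for rule 4 (immediately after a vowel) → [ɣ].
/a/ (between /ɡ/ and /w/) occurs before a voiced consonant → [aː] by rule 2.
/w/ — not in any rule's target class → [w].
/a/ meets the environment for rule 2 (before a voiced consonant) → [aː].
/l/ (between /a/ and /a/) is unaffected → [l].
/a/ (word-final): rule 2 targets it, but not before a voiced consonant → unchanged [a].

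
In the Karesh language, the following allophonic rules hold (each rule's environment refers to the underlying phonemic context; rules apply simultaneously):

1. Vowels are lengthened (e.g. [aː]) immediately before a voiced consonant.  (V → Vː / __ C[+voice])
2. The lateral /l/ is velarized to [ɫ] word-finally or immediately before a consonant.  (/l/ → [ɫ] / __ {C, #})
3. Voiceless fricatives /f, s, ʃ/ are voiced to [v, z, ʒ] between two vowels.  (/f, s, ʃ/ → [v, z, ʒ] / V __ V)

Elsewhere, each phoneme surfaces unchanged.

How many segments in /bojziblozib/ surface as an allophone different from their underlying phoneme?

Segments that undergo a rule: /o/ → [oː] (rule 1); /i/ → [iː] (rule 1); /o/ → [oː] (rule 1); /i/ → [iː] (rule 1).
All other segments surface unchanged.

4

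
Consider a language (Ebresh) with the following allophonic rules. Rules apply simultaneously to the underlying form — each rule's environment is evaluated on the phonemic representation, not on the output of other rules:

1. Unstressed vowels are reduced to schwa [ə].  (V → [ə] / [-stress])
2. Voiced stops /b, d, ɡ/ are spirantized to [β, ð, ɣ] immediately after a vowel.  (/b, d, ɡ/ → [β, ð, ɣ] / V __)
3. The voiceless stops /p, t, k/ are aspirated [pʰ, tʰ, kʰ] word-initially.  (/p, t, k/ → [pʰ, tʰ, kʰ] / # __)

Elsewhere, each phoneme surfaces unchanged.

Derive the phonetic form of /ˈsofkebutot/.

[ˈsofkəβətət]

/s/ — not in any rule's target class → [s].
/o/ (between /s/ and /f/) fails the environment for rule 1, so it stays [o].
/f/ (between /o/ and /k/) is unaffected → [f].
/k/ (between /f/ and /e/): rule 3 targets it, but not word-initially → unchanged [k].
/e/ meets the environment for rule 1 (in an unstressed syllable) → [ə].
Rule 2 applies to /b/ (between /e/ and /u/: immediately after a vowel) → [β].
/u/ meets the environment for rule 1 (in an unstressed syllable) → [ə].
/t/ (between /u/ and /o/) fails the environment for rule 3, so it stays [t].
/o/ meets the environment for rule 1 (in an unstressed syllable) → [ə].
/t/ (word-final) fails the environment for rule 3, so it stays [t].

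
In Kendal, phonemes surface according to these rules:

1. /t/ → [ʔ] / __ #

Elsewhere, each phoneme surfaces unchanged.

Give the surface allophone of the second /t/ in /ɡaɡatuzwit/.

/t/ (word-final) occurs word-finally → [ʔ] by rule 1.

[ʔ]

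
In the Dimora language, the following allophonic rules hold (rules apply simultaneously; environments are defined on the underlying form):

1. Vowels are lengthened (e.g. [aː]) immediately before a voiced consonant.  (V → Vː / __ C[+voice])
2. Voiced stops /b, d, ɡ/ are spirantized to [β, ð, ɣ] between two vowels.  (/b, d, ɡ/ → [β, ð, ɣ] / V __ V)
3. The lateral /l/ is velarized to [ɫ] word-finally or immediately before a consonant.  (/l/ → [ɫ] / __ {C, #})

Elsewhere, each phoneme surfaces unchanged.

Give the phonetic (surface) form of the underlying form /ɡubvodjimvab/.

[ɡuːbvoːdjiːmvaːb]

/ɡ/ (word-initial) is in the target of rule 2 but the environment (between two vowels) is not met → [ɡ].
/u/ (between /ɡ/ and /b/) occurs before a voiced consonant → [uː] by rule 1.
/b/ (between /u/ and /v/) fails the environment for rule 2, so it stays [b].
/v/ (between /b/ and /o/): no rule targets it → [v].
/o/ meets the environment for rule 1 (before a voiced consonant) → [oː].
/d/ (between /o/ and /j/) fails the environment for rule 2, so it stays [d].
/j/ stays [j].
/i/ meets the environment for rule 1 (before a voiced consonant) → [iː].
/m/ stays [m].
/v/ (between /m/ and /a/) is unaffected → [v].
/a/ meets the environment for rule 1 (before a voiced consonant) → [aː].
/b/ (word-final): rule 2 targets it, but not between two vowels → unchanged [b].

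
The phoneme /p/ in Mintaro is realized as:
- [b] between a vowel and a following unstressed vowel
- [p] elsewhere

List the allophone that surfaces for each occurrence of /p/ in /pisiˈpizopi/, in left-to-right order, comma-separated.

Occurrence 1 (position 1): no conditioning environment matches → elsewhere allophone [p].
Occurrence 2 (position 5): no conditioning environment matches → elsewhere allophone [p].
Occurrence 3 (position 9): between a vowel and a following unstressed vowel → [b].

[p], [p], [b]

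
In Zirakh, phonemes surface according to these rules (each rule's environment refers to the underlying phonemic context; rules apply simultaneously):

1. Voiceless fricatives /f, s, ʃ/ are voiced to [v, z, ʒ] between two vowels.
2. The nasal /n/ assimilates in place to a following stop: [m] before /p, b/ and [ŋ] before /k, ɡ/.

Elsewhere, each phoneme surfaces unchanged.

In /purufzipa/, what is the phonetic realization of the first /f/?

/f/ (between /u/ and /z/): rule 1 targets it, but not between two vowels → unchanged [f].

[f]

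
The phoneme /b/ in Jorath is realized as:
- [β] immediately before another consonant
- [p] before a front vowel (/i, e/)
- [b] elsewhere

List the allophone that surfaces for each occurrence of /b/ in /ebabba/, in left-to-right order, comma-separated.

[b], [β], [b]

Occurrence 1 (position 2): no conditioning environment matches → elsewhere allophone [b].
Occurrence 2 (position 4): immediately before another consonant → [β].
Occurrence 3 (position 5): no conditioning environment matches → elsewhere allophone [b].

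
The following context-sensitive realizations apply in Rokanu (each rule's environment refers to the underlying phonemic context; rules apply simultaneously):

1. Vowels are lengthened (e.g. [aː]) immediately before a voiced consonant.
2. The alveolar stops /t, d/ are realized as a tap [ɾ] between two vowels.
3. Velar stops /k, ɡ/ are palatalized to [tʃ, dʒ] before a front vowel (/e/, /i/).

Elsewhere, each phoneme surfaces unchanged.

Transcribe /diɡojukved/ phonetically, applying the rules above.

[diːɡoːjukveːd]

/d/ — word-initial; rule 2 does not apply here → [d].
Rule 1 applies to /i/ (between /d/ and /ɡ/: before a voiced consonant) → [iː].
/ɡ/ — between /i/ and /o/; rule 3 does not apply here → [ɡ].
Rule 1 applies to /o/ (between /ɡ/ and /j/: before a voiced consonant) → [oː].
/j/ (between /o/ and /u/): no rule targets it → [j].
/u/ (between /j/ and /k/) is in the target of rule 1 but the environment (before a voiced consonant) is not met → [u].
/k/ (between /u/ and /v/) is in the target of rule 3 but the environment (before a front vowel) is not met → [k].
/v/ stays [v].
Rule 1 applies to /e/ (between /v/ and /d/: before a voiced consonant) → [eː].
/d/ (word-final) fails the environment for rule 2, so it stays [d].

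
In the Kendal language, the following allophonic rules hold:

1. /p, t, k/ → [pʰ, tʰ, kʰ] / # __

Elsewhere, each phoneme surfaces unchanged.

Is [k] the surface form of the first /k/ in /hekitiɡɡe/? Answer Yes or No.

Yes

/k/ (between /e/ and /i/) is in the target of rule 1 but the environment (word-initially) is not met → [k].
The actual realization is [k], which matches [k].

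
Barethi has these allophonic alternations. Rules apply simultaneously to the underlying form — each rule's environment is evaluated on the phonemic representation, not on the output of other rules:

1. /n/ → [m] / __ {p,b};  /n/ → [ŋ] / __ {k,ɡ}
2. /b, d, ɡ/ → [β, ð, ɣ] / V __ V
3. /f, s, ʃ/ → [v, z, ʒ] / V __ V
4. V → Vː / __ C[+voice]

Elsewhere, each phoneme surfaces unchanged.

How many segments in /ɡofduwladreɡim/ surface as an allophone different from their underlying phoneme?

Segments that undergo a rule: /u/ → [uː] (rule 4); /a/ → [aː] (rule 4); /e/ → [eː] (rule 4); /ɡ/ → [ɣ] (rule 2); /i/ → [iː] (rule 4).
All other segments surface unchanged.

5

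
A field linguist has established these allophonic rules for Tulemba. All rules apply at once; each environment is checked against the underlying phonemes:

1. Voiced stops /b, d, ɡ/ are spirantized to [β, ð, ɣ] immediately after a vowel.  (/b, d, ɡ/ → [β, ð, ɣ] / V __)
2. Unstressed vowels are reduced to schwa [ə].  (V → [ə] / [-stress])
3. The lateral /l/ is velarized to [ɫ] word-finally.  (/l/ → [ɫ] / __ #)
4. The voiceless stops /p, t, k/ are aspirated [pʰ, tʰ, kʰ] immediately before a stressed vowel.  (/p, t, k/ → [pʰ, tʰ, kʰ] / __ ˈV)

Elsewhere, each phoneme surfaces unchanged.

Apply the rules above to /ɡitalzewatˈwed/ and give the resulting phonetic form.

/ɡ/ (word-initial) fails the environment for rule 1, so it stays [ɡ].
/i/ — between /ɡ/ and /t/, in an unstressed syllable — surfaces as [ə] (rule 2).
/t/ (between /i/ and /a/) is in the target of rule 4 but the environment (immediately before a stressed vowel) is not met → [t].
/a/ (between /t/ and /l/) occurs in an unstressed syllable → [ə] by rule 2.
/l/ (between /a/ and /z/): rule 3 targets it, but not word-finally → unchanged [l].
/z/ — not in any rule's target class → [z].
/e/ — between /z/ and /w/, in an unstressed syllable — surfaces as [ə] (rule 2).
/w/ (between /e/ and /a/): no rule targets it → [w].
/a/ (between /w/ and /t/) occurs in an unstressed syllable → [ə] by rule 2.
/t/ (between /a/ and /w/): rule 4 targets it, but not immediately before a stressed vowel → unchanged [t].
/w/ (between /t/ and /e/): no rule targets it → [w].
/e/ (between /w/ and /d/): rule 2 targets it, but not in an unstressed syllable → unchanged [e].
/d/ meets the environment for rule 1 (immediately after a vowel) → [ð].

[ɡətəlzəwətˈweð]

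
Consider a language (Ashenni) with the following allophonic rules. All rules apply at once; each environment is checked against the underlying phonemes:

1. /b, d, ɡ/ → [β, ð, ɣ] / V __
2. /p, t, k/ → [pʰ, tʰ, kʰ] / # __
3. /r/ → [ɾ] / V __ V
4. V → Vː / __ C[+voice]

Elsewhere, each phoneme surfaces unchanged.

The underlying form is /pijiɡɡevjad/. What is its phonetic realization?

/p/ (word-initial) occurs word-initially → [pʰ] by rule 2.
/i/ meets the environment for rule 4 (before a voiced consonant) → [iː].
/i/ meets the environment for rule 4 (before a voiced consonant) → [iː].
/ɡ/ — between /i/ and /ɡ/, immediately after a vowel — surfaces as [ɣ] (rule 1).
/ɡ/ (between /ɡ/ and /e/): rule 1 targets it, but not immediately after a vowel → unchanged [ɡ].
/e/ (between /ɡ/ and /v/): before a voiced consonant, so rule 4 applies → [eː].
/a/ (between /j/ and /d/): before a voiced consonant, so rule 4 applies → [aː].
/d/ (word-final) occurs immediately after a vowel → [ð] by rule 1.

[pʰiːjiːɣɡeːvjaːð]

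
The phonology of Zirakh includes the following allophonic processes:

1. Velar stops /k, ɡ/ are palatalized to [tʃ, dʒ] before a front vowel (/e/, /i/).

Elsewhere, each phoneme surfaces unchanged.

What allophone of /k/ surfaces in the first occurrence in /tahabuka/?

/k/ (between /u/ and /a/) is in the target of rule 1 but the environment (before a front vowel) is not met → [k].

[k]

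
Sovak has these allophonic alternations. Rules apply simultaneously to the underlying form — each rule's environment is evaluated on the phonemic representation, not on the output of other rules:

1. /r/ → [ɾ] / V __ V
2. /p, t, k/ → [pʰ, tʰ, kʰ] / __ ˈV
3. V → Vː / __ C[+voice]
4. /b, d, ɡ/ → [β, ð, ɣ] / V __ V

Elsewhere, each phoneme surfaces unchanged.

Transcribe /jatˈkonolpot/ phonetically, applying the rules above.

[jatˈkʰoːnoːlpot]

/j/ (word-initial): no rule targets it → [j].
/a/ — between /j/ and /t/; rule 3 does not apply here → [a].
/t/ (between /a/ and /k/) is in the target of rule 2 but the environment (immediately before a stressed vowel) is not met → [t].
/k/ meets the environment for rule 2 (immediately before a stressed vowel) → [kʰ].
/o/ (between /k/ and /n/) occurs before a voiced consonant → [oː] by rule 3.
/n/ (between /o/ and /o/) is unaffected → [n].
/o/ — between /n/ and /l/, before a voiced consonant — surfaces as [oː] (rule 3).
/l/ — not in any rule's target class → [l].
/p/ (between /l/ and /o/) fails the environment for rule 2, so it stays [p].
/o/ (between /p/ and /t/) is in the target of rule 3 but the environment (before a voiced consonant) is not met → [o].
/t/ (word-final): rule 2 targets it, but not immediately before a stressed vowel → unchanged [t].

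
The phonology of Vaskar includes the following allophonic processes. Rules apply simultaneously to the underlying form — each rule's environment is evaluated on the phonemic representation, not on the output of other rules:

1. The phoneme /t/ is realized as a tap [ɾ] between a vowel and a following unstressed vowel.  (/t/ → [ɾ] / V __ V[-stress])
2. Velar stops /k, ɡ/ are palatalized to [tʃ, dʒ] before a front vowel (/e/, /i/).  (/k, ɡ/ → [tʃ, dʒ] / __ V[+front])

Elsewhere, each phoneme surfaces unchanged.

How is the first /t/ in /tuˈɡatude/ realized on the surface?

/t/ (word-initial) is in the target of rule 1 but the environment (between a vowel and a following unstressed vowel) is not met → [t].

[t]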